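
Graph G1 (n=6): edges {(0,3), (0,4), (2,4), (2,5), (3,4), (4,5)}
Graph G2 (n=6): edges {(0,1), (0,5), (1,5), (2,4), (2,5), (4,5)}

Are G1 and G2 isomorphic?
Yes, isomorphic

The graphs are isomorphic.
One valid mapping φ: V(G1) → V(G2): 0→2, 1→3, 2→1, 3→4, 4→5, 5→0

Verify φ preserves adjacency — for each edge of G1, its image is an edge of G2:
  (0,3) → (φ(0),φ(3)) = (2,4) ∈ E(G2) ✓
  (0,4) → (φ(0),φ(4)) = (2,5) ∈ E(G2) ✓
  (2,4) → (φ(2),φ(4)) = (1,5) ∈ E(G2) ✓
  (2,5) → (φ(2),φ(5)) = (0,1) ∈ E(G2) ✓
  (3,4) → (φ(3),φ(4)) = (4,5) ∈ E(G2) ✓
  (4,5) → (φ(4),φ(5)) = (0,5) ∈ E(G2) ✓
All 6 edges of G1 map to edges of G2, and |E(G1)| = |E(G2)| = 6, so φ is a bijection on edges as well as vertices. Hence G1 ≅ G2.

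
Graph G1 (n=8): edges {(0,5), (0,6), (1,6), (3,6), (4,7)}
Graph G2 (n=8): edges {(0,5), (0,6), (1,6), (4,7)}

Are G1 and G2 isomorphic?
No, not isomorphic

The graphs are NOT isomorphic.

Counting edges: G1 has 5 edge(s); G2 has 4 edge(s).
Edge count is an isomorphism invariant (a bijection on vertices induces a bijection on edges), so differing edge counts rule out isomorphism.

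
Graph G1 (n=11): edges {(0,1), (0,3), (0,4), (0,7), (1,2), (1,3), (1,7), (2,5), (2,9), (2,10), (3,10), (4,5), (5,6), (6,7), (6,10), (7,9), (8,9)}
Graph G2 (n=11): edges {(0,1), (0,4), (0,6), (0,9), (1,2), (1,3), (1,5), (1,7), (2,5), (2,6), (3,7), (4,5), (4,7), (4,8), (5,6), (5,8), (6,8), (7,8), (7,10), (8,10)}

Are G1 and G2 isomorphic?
No, not isomorphic

The graphs are NOT isomorphic.

Degrees in G1: deg(0)=4, deg(1)=4, deg(2)=4, deg(3)=3, deg(4)=2, deg(5)=3, deg(6)=3, deg(7)=4, deg(8)=1, deg(9)=3, deg(10)=3.
Sorted degree sequence of G1: [4, 4, 4, 4, 3, 3, 3, 3, 3, 2, 1].
Degrees in G2: deg(0)=4, deg(1)=5, deg(2)=3, deg(3)=2, deg(4)=4, deg(5)=5, deg(6)=4, deg(7)=5, deg(8)=5, deg(9)=1, deg(10)=2.
Sorted degree sequence of G2: [5, 5, 5, 5, 4, 4, 4, 3, 2, 2, 1].
The (sorted) degree sequence is an isomorphism invariant, so since G1 and G2 have different degree sequences they cannot be isomorphic.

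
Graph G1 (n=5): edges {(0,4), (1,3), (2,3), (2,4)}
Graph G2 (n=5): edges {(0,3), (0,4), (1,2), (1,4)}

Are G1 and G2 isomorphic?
Yes, isomorphic

The graphs are isomorphic.
One valid mapping φ: V(G1) → V(G2): 0→3, 1→2, 2→4, 3→1, 4→0

Verify φ preserves adjacency — for each edge of G1, its image is an edge of G2:
  (0,4) → (φ(0),φ(4)) = (0,3) ∈ E(G2) ✓
  (1,3) → (φ(1),φ(3)) = (1,2) ∈ E(G2) ✓
  (2,3) → (φ(2),φ(3)) = (1,4) ∈ E(G2) ✓
  (2,4) → (φ(2),φ(4)) = (0,4) ∈ E(G2) ✓
All 4 edges of G1 map to edges of G2, and |E(G1)| = |E(G2)| = 4, so φ is a bijection on edges as well as vertices. Hence G1 ≅ G2.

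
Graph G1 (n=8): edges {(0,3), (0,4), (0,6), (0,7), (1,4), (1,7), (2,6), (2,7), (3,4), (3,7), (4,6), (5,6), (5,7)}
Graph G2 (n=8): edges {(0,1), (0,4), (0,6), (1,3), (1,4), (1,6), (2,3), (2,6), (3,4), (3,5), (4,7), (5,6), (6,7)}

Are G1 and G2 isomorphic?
Yes, isomorphic

The graphs are isomorphic.
One valid mapping φ: V(G1) → V(G2): 0→1, 1→7, 2→2, 3→0, 4→4, 5→5, 6→3, 7→6

Verify φ preserves adjacency — for each edge of G1, its image is an edge of G2:
  (0,3) → (φ(0),φ(3)) = (0,1) ∈ E(G2) ✓
  (0,4) → (φ(0),φ(4)) = (1,4) ∈ E(G2) ✓
  (0,6) → (φ(0),φ(6)) = (1,3) ∈ E(G2) ✓
  (0,7) → (φ(0),φ(7)) = (1,6) ∈ E(G2) ✓
  (1,4) → (φ(1),φ(4)) = (4,7) ∈ E(G2) ✓
  (1,7) → (φ(1),φ(7)) = (6,7) ∈ E(G2) ✓
  (2,6) → (φ(2),φ(6)) = (2,3) ∈ E(G2) ✓
  (2,7) → (φ(2),φ(7)) = (2,6) ∈ E(G2) ✓
  (3,4) → (φ(3),φ(4)) = (0,4) ∈ E(G2) ✓
  (3,7) → (φ(3),φ(7)) = (0,6) ∈ E(G2) ✓
  (4,6) → (φ(4),φ(6)) = (3,4) ∈ E(G2) ✓
  (5,6) → (φ(5),φ(6)) = (3,5) ∈ E(G2) ✓
  (5,7) → (φ(5),φ(7)) = (5,6) ∈ E(G2) ✓
All 13 edges of G1 map to edges of G2, and |E(G1)| = |E(G2)| = 13, so φ is a bijection on edges as well as vertices. Hence G1 ≅ G2.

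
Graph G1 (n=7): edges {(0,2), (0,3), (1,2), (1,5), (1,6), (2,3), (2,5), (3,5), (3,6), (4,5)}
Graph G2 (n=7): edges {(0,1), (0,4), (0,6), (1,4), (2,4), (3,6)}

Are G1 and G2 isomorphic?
No, not isomorphic

The graphs are NOT isomorphic.

Counting triangles (3-cliques): G1 has 3, G2 has 1.
Triangle count is an isomorphism invariant, so differing triangle counts rule out isomorphism.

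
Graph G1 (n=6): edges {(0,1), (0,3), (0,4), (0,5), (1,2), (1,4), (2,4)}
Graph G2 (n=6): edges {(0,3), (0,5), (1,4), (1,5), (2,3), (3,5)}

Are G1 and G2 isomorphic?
No, not isomorphic

The graphs are NOT isomorphic.

Counting triangles (3-cliques): G1 has 2, G2 has 1.
Triangle count is an isomorphism invariant, so differing triangle counts rule out isomorphism.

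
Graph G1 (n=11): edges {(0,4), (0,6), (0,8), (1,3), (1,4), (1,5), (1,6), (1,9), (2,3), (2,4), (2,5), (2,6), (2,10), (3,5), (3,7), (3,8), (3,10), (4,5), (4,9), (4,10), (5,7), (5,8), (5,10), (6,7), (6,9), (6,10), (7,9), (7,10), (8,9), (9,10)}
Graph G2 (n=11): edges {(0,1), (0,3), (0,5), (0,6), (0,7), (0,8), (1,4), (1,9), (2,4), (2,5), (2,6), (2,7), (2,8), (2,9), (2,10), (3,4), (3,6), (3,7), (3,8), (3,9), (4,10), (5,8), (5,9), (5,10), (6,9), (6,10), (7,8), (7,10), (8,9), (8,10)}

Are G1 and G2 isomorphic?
Yes, isomorphic

The graphs are isomorphic.
One valid mapping φ: V(G1) → V(G2): 0→1, 1→6, 2→5, 3→10, 4→9, 5→2, 6→0, 7→7, 8→4, 9→3, 10→8

Verify φ preserves adjacency — for each edge of G1, its image is an edge of G2:
  (0,4) → (φ(0),φ(4)) = (1,9) ∈ E(G2) ✓
  (0,6) → (φ(0),φ(6)) = (0,1) ∈ E(G2) ✓
  (0,8) → (φ(0),φ(8)) = (1,4) ∈ E(G2) ✓
  (1,3) → (φ(1),φ(3)) = (6,10) ∈ E(G2) ✓
  (1,4) → (φ(1),φ(4)) = (6,9) ∈ E(G2) ✓
  (1,5) → (φ(1),φ(5)) = (2,6) ∈ E(G2) ✓
  (1,6) → (φ(1),φ(6)) = (0,6) ∈ E(G2) ✓
  (1,9) → (φ(1),φ(9)) = (3,6) ∈ E(G2) ✓
  (2,3) → (φ(2),φ(3)) = (5,10) ∈ E(G2) ✓
  (2,4) → (φ(2),φ(4)) = (5,9) ∈ E(G2) ✓
  (2,5) → (φ(2),φ(5)) = (2,5) ∈ E(G2) ✓
  (2,6) → (φ(2),φ(6)) = (0,5) ∈ E(G2) ✓
  (2,10) → (φ(2),φ(10)) = (5,8) ∈ E(G2) ✓
  (3,5) → (φ(3),φ(5)) = (2,10) ∈ E(G2) ✓
  (3,7) → (φ(3),φ(7)) = (7,10) ∈ E(G2) ✓
  (3,8) → (φ(3),φ(8)) = (4,10) ∈ E(G2) ✓
  (3,10) → (φ(3),φ(10)) = (8,10) ∈ E(G2) ✓
  (4,5) → (φ(4),φ(5)) = (2,9) ∈ E(G2) ✓
  (4,9) → (φ(4),φ(9)) = (3,9) ∈ E(G2) ✓
  (4,10) → (φ(4),φ(10)) = (8,9) ∈ E(G2) ✓
  (5,7) → (φ(5),φ(7)) = (2,7) ∈ E(G2) ✓
  (5,8) → (φ(5),φ(8)) = (2,4) ∈ E(G2) ✓
  (5,10) → (φ(5),φ(10)) = (2,8) ∈ E(G2) ✓
  (6,7) → (φ(6),φ(7)) = (0,7) ∈ E(G2) ✓
  (6,9) → (φ(6),φ(9)) = (0,3) ∈ E(G2) ✓
  (6,10) → (φ(6),φ(10)) = (0,8) ∈ E(G2) ✓
  (7,9) → (φ(7),φ(9)) = (3,7) ∈ E(G2) ✓
  (7,10) → (φ(7),φ(10)) = (7,8) ∈ E(G2) ✓
  (8,9) → (φ(8),φ(9)) = (3,4) ∈ E(G2) ✓
  (9,10) → (φ(9),φ(10)) = (3,8) ∈ E(G2) ✓
All 30 edges of G1 map to edges of G2, and |E(G1)| = |E(G2)| = 30, so φ is a bijection on edges as well as vertices. Hence G1 ≅ G2.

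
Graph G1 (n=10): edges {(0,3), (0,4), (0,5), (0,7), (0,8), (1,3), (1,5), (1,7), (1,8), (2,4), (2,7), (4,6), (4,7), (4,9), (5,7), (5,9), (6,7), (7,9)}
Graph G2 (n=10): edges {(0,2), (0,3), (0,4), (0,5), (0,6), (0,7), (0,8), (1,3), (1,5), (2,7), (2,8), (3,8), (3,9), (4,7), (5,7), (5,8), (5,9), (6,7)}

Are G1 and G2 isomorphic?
Yes, isomorphic

The graphs are isomorphic.
One valid mapping φ: V(G1) → V(G2): 0→5, 1→3, 2→6, 3→9, 4→7, 5→8, 6→4, 7→0, 8→1, 9→2

Verify φ preserves adjacency — for each edge of G1, its image is an edge of G2:
  (0,3) → (φ(0),φ(3)) = (5,9) ∈ E(G2) ✓
  (0,4) → (φ(0),φ(4)) = (5,7) ∈ E(G2) ✓
  (0,5) → (φ(0),φ(5)) = (5,8) ∈ E(G2) ✓
  (0,7) → (φ(0),φ(7)) = (0,5) ∈ E(G2) ✓
  (0,8) → (φ(0),φ(8)) = (1,5) ∈ E(G2) ✓
  (1,3) → (φ(1),φ(3)) = (3,9) ∈ E(G2) ✓
  (1,5) → (φ(1),φ(5)) = (3,8) ∈ E(G2) ✓
  (1,7) → (φ(1),φ(7)) = (0,3) ∈ E(G2) ✓
  (1,8) → (φ(1),φ(8)) = (1,3) ∈ E(G2) ✓
  (2,4) → (φ(2),φ(4)) = (6,7) ∈ E(G2) ✓
  (2,7) → (φ(2),φ(7)) = (0,6) ∈ E(G2) ✓
  (4,6) → (φ(4),φ(6)) = (4,7) ∈ E(G2) ✓
  (4,7) → (φ(4),φ(7)) = (0,7) ∈ E(G2) ✓
  (4,9) → (φ(4),φ(9)) = (2,7) ∈ E(G2) ✓
  (5,7) → (φ(5),φ(7)) = (0,8) ∈ E(G2) ✓
  (5,9) → (φ(5),φ(9)) = (2,8) ∈ E(G2) ✓
  (6,7) → (φ(6),φ(7)) = (0,4) ∈ E(G2) ✓
  (7,9) → (φ(7),φ(9)) = (0,2) ∈ E(G2) ✓
All 18 edges of G1 map to edges of G2, and |E(G1)| = |E(G2)| = 18, so φ is a bijection on edges as well as vertices. Hence G1 ≅ G2.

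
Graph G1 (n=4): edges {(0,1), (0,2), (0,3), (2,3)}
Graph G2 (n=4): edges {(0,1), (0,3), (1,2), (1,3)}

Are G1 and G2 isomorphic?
Yes, isomorphic

The graphs are isomorphic.
One valid mapping φ: V(G1) → V(G2): 0→1, 1→2, 2→3, 3→0

Verify φ preserves adjacency — for each edge of G1, its image is an edge of G2:
  (0,1) → (φ(0),φ(1)) = (1,2) ∈ E(G2) ✓
  (0,2) → (φ(0),φ(2)) = (1,3) ∈ E(G2) ✓
  (0,3) → (φ(0),φ(3)) = (0,1) ∈ E(G2) ✓
  (2,3) → (φ(2),φ(3)) = (0,3) ∈ E(G2) ✓
All 4 edges of G1 map to edges of G2, and |E(G1)| = |E(G2)| = 4, so φ is a bijection on edges as well as vertices. Hence G1 ≅ G2.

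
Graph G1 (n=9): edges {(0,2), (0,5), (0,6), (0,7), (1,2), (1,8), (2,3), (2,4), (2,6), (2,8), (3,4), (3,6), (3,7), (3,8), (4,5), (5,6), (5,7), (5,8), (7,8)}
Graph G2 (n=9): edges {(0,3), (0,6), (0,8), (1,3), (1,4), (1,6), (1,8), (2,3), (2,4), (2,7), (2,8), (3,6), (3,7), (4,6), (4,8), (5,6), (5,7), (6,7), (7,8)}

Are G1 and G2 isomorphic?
Yes, isomorphic

The graphs are isomorphic.
One valid mapping φ: V(G1) → V(G2): 0→4, 1→5, 2→6, 3→3, 4→0, 5→8, 6→1, 7→2, 8→7

Verify φ preserves adjacency — for each edge of G1, its image is an edge of G2:
  (0,2) → (φ(0),φ(2)) = (4,6) ∈ E(G2) ✓
  (0,5) → (φ(0),φ(5)) = (4,8) ∈ E(G2) ✓
  (0,6) → (φ(0),φ(6)) = (1,4) ∈ E(G2) ✓
  (0,7) → (φ(0),φ(7)) = (2,4) ∈ E(G2) ✓
  (1,2) → (φ(1),φ(2)) = (5,6) ∈ E(G2) ✓
  (1,8) → (φ(1),φ(8)) = (5,7) ∈ E(G2) ✓
  (2,3) → (φ(2),φ(3)) = (3,6) ∈ E(G2) ✓
  (2,4) → (φ(2),φ(4)) = (0,6) ∈ E(G2) ✓
  (2,6) → (φ(2),φ(6)) = (1,6) ∈ E(G2) ✓
  (2,8) → (φ(2),φ(8)) = (6,7) ∈ E(G2) ✓
  (3,4) → (φ(3),φ(4)) = (0,3) ∈ E(G2) ✓
  (3,6) → (φ(3),φ(6)) = (1,3) ∈ E(G2) ✓
  (3,7) → (φ(3),φ(7)) = (2,3) ∈ E(G2) ✓
  (3,8) → (φ(3),φ(8)) = (3,7) ∈ E(G2) ✓
  (4,5) → (φ(4),φ(5)) = (0,8) ∈ E(G2) ✓
  (5,6) → (φ(5),φ(6)) = (1,8) ∈ E(G2) ✓
  (5,7) → (φ(5),φ(7)) = (2,8) ∈ E(G2) ✓
  (5,8) → (φ(5),φ(8)) = (7,8) ∈ E(G2) ✓
  (7,8) → (φ(7),φ(8)) = (2,7) ∈ E(G2) ✓
All 19 edges of G1 map to edges of G2, and |E(G1)| = |E(G2)| = 19, so φ is a bijection on edges as well as vertices. Hence G1 ≅ G2.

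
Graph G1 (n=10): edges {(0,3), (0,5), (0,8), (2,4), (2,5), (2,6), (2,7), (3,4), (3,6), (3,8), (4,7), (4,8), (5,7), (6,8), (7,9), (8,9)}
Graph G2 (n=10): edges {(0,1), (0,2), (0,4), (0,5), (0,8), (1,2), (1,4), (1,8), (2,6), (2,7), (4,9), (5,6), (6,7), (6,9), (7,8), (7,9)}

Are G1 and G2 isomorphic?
Yes, isomorphic

The graphs are isomorphic.
One valid mapping φ: V(G1) → V(G2): 0→4, 1→3, 2→7, 3→1, 4→2, 5→9, 6→8, 7→6, 8→0, 9→5

Verify φ preserves adjacency — for each edge of G1, its image is an edge of G2:
  (0,3) → (φ(0),φ(3)) = (1,4) ∈ E(G2) ✓
  (0,5) → (φ(0),φ(5)) = (4,9) ∈ E(G2) ✓
  (0,8) → (φ(0),φ(8)) = (0,4) ∈ E(G2) ✓
  (2,4) → (φ(2),φ(4)) = (2,7) ∈ E(G2) ✓
  (2,5) → (φ(2),φ(5)) = (7,9) ∈ E(G2) ✓
  (2,6) → (φ(2),φ(6)) = (7,8) ∈ E(G2) ✓
  (2,7) → (φ(2),φ(7)) = (6,7) ∈ E(G2) ✓
  (3,4) → (φ(3),φ(4)) = (1,2) ∈ E(G2) ✓
  (3,6) → (φ(3),φ(6)) = (1,8) ∈ E(G2) ✓
  (3,8) → (φ(3),φ(8)) = (0,1) ∈ E(G2) ✓
  (4,7) → (φ(4),φ(7)) = (2,6) ∈ E(G2) ✓
  (4,8) → (φ(4),φ(8)) = (0,2) ∈ E(G2) ✓
  (5,7) → (φ(5),φ(7)) = (6,9) ∈ E(G2) ✓
  (6,8) → (φ(6),φ(8)) = (0,8) ∈ E(G2) ✓
  (7,9) → (φ(7),φ(9)) = (5,6) ∈ E(G2) ✓
  (8,9) → (φ(8),φ(9)) = (0,5) ∈ E(G2) ✓
All 16 edges of G1 map to edges of G2, and |E(G1)| = |E(G2)| = 16, so φ is a bijection on edges as well as vertices. Hence G1 ≅ G2.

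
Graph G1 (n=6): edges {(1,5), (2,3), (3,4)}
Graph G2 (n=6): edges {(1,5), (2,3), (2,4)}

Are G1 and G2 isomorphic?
Yes, isomorphic

The graphs are isomorphic.
One valid mapping φ: V(G1) → V(G2): 0→0, 1→5, 2→4, 3→2, 4→3, 5→1

Verify φ preserves adjacency — for each edge of G1, its image is an edge of G2:
  (1,5) → (φ(1),φ(5)) = (1,5) ∈ E(G2) ✓
  (2,3) → (φ(2),φ(3)) = (2,4) ∈ E(G2) ✓
  (3,4) → (φ(3),φ(4)) = (2,3) ∈ E(G2) ✓
All 3 edges of G1 map to edges of G2, and |E(G1)| = |E(G2)| = 3, so φ is a bijection on edges as well as vertices. Hence G1 ≅ G2.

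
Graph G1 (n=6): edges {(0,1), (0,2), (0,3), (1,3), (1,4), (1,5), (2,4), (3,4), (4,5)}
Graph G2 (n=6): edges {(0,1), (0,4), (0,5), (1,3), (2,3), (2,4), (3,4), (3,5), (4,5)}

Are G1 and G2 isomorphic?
Yes, isomorphic

The graphs are isomorphic.
One valid mapping φ: V(G1) → V(G2): 0→0, 1→4, 2→1, 3→5, 4→3, 5→2

Verify φ preserves adjacency — for each edge of G1, its image is an edge of G2:
  (0,1) → (φ(0),φ(1)) = (0,4) ∈ E(G2) ✓
  (0,2) → (φ(0),φ(2)) = (0,1) ∈ E(G2) ✓
  (0,3) → (φ(0),φ(3)) = (0,5) ∈ E(G2) ✓
  (1,3) → (φ(1),φ(3)) = (4,5) ∈ E(G2) ✓
  (1,4) → (φ(1),φ(4)) = (3,4) ∈ E(G2) ✓
  (1,5) → (φ(1),φ(5)) = (2,4) ∈ E(G2) ✓
  (2,4) → (φ(2),φ(4)) = (1,3) ∈ E(G2) ✓
  (3,4) → (φ(3),φ(4)) = (3,5) ∈ E(G2) ✓
  (4,5) → (φ(4),φ(5)) = (2,3) ∈ E(G2) ✓
All 9 edges of G1 map to edges of G2, and |E(G1)| = |E(G2)| = 9, so φ is a bijection on edges as well as vertices. Hence G1 ≅ G2.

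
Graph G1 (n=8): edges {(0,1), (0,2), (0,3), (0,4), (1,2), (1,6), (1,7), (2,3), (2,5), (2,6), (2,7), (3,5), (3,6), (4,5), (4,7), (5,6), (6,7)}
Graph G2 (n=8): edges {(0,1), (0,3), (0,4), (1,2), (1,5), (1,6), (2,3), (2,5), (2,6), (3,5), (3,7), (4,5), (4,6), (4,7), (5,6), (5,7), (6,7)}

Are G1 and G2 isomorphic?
Yes, isomorphic

The graphs are isomorphic.
One valid mapping φ: V(G1) → V(G2): 0→3, 1→2, 2→5, 3→7, 4→0, 5→4, 6→6, 7→1

Verify φ preserves adjacency — for each edge of G1, its image is an edge of G2:
  (0,1) → (φ(0),φ(1)) = (2,3) ∈ E(G2) ✓
  (0,2) → (φ(0),φ(2)) = (3,5) ∈ E(G2) ✓
  (0,3) → (φ(0),φ(3)) = (3,7) ∈ E(G2) ✓
  (0,4) → (φ(0),φ(4)) = (0,3) ∈ E(G2) ✓
  (1,2) → (φ(1),φ(2)) = (2,5) ∈ E(G2) ✓
  (1,6) → (φ(1),φ(6)) = (2,6) ∈ E(G2) ✓
  (1,7) → (φ(1),φ(7)) = (1,2) ∈ E(G2) ✓
  (2,3) → (φ(2),φ(3)) = (5,7) ∈ E(G2) ✓
  (2,5) → (φ(2),φ(5)) = (4,5) ∈ E(G2) ✓
  (2,6) → (φ(2),φ(6)) = (5,6) ∈ E(G2) ✓
  (2,7) → (φ(2),φ(7)) = (1,5) ∈ E(G2) ✓
  (3,5) → (φ(3),φ(5)) = (4,7) ∈ E(G2) ✓
  (3,6) → (φ(3),φ(6)) = (6,7) ∈ E(G2) ✓
  (4,5) → (φ(4),φ(5)) = (0,4) ∈ E(G2) ✓
  (4,7) → (φ(4),φ(7)) = (0,1) ∈ E(G2) ✓
  (5,6) → (φ(5),φ(6)) = (4,6) ∈ E(G2) ✓
  (6,7) → (φ(6),φ(7)) = (1,6) ∈ E(G2) ✓
All 17 edges of G1 map to edges of G2, and |E(G1)| = |E(G2)| = 17, so φ is a bijection on edges as well as vertices. Hence G1 ≅ G2.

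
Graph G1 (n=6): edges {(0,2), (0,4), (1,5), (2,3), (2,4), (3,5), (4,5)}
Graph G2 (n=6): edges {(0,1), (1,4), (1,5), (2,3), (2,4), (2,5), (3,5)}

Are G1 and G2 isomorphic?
Yes, isomorphic

The graphs are isomorphic.
One valid mapping φ: V(G1) → V(G2): 0→3, 1→0, 2→2, 3→4, 4→5, 5→1

Verify φ preserves adjacency — for each edge of G1, its image is an edge of G2:
  (0,2) → (φ(0),φ(2)) = (2,3) ∈ E(G2) ✓
  (0,4) → (φ(0),φ(4)) = (3,5) ∈ E(G2) ✓
  (1,5) → (φ(1),φ(5)) = (0,1) ∈ E(G2) ✓
  (2,3) → (φ(2),φ(3)) = (2,4) ∈ E(G2) ✓
  (2,4) → (φ(2),φ(4)) = (2,5) ∈ E(G2) ✓
  (3,5) → (φ(3),φ(5)) = (1,4) ∈ E(G2) ✓
  (4,5) → (φ(4),φ(5)) = (1,5) ∈ E(G2) ✓
All 7 edges of G1 map to edges of G2, and |E(G1)| = |E(G2)| = 7, so φ is a bijection on edges as well as vertices. Hence G1 ≅ G2.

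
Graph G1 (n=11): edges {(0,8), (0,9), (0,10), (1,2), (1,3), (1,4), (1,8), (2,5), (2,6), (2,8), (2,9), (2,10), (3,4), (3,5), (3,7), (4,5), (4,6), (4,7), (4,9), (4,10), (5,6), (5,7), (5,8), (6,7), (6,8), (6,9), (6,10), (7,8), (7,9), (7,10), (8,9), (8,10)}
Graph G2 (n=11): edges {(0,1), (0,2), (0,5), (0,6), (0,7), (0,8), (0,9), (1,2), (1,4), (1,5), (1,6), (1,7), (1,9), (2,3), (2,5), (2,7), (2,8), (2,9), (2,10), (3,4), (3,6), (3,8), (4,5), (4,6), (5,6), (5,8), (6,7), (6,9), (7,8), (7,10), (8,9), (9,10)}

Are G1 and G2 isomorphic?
Yes, isomorphic

The graphs are isomorphic.
One valid mapping φ: V(G1) → V(G2): 0→10, 1→3, 2→8, 3→4, 4→6, 5→5, 6→0, 7→1, 8→2, 9→9, 10→7

Verify φ preserves adjacency — for each edge of G1, its image is an edge of G2:
  (0,8) → (φ(0),φ(8)) = (2,10) ∈ E(G2) ✓
  (0,9) → (φ(0),φ(9)) = (9,10) ∈ E(G2) ✓
  (0,10) → (φ(0),φ(10)) = (7,10) ∈ E(G2) ✓
  (1,2) → (φ(1),φ(2)) = (3,8) ∈ E(G2) ✓
  (1,3) → (φ(1),φ(3)) = (3,4) ∈ E(G2) ✓
  (1,4) → (φ(1),φ(4)) = (3,6) ∈ E(G2) ✓
  (1,8) → (φ(1),φ(8)) = (2,3) ∈ E(G2) ✓
  (2,5) → (φ(2),φ(5)) = (5,8) ∈ E(G2) ✓
  (2,6) → (φ(2),φ(6)) = (0,8) ∈ E(G2) ✓
  (2,8) → (φ(2),φ(8)) = (2,8) ∈ E(G2) ✓
  (2,9) → (φ(2),φ(9)) = (8,9) ∈ E(G2) ✓
  (2,10) → (φ(2),φ(10)) = (7,8) ∈ E(G2) ✓
  (3,4) → (φ(3),φ(4)) = (4,6) ∈ E(G2) ✓
  (3,5) → (φ(3),φ(5)) = (4,5) ∈ E(G2) ✓
  (3,7) → (φ(3),φ(7)) = (1,4) ∈ E(G2) ✓
  (4,5) → (φ(4),φ(5)) = (5,6) ∈ E(G2) ✓
  (4,6) → (φ(4),φ(6)) = (0,6) ∈ E(G2) ✓
  (4,7) → (φ(4),φ(7)) = (1,6) ∈ E(G2) ✓
  (4,9) → (φ(4),φ(9)) = (6,9) ∈ E(G2) ✓
  (4,10) → (φ(4),φ(10)) = (6,7) ∈ E(G2) ✓
  (5,6) → (φ(5),φ(6)) = (0,5) ∈ E(G2) ✓
  (5,7) → (φ(5),φ(7)) = (1,5) ∈ E(G2) ✓
  (5,8) → (φ(5),φ(8)) = (2,5) ∈ E(G2) ✓
  (6,7) → (φ(6),φ(7)) = (0,1) ∈ E(G2) ✓
  (6,8) → (φ(6),φ(8)) = (0,2) ∈ E(G2) ✓
  (6,9) → (φ(6),φ(9)) = (0,9) ∈ E(G2) ✓
  (6,10) → (φ(6),φ(10)) = (0,7) ∈ E(G2) ✓
  (7,8) → (φ(7),φ(8)) = (1,2) ∈ E(G2) ✓
  (7,9) → (φ(7),φ(9)) = (1,9) ∈ E(G2) ✓
  (7,10) → (φ(7),φ(10)) = (1,7) ∈ E(G2) ✓
  (8,9) → (φ(8),φ(9)) = (2,9) ∈ E(G2) ✓
  (8,10) → (φ(8),φ(10)) = (2,7) ∈ E(G2) ✓
All 32 edges of G1 map to edges of G2, and |E(G1)| = |E(G2)| = 32, so φ is a bijection on edges as well as vertices. Hence G1 ≅ G2.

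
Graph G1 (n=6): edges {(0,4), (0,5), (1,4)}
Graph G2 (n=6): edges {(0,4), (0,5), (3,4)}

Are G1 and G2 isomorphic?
Yes, isomorphic

The graphs are isomorphic.
One valid mapping φ: V(G1) → V(G2): 0→0, 1→3, 2→1, 3→2, 4→4, 5→5

Verify φ preserves adjacency — for each edge of G1, its image is an edge of G2:
  (0,4) → (φ(0),φ(4)) = (0,4) ∈ E(G2) ✓
  (0,5) → (φ(0),φ(5)) = (0,5) ∈ E(G2) ✓
  (1,4) → (φ(1),φ(4)) = (3,4) ∈ E(G2) ✓
All 3 edges of G1 map to edges of G2, and |E(G1)| = |E(G2)| = 3, so φ is a bijection on edges as well as vertices. Hence G1 ≅ G2.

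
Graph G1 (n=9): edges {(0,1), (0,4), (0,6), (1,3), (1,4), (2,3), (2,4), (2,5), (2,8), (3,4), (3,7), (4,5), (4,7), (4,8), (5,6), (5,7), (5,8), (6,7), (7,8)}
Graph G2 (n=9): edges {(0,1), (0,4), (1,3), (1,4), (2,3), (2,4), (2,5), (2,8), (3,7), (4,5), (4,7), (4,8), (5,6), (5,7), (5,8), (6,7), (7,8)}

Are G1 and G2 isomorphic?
No, not isomorphic

The graphs are NOT isomorphic.

Counting edges: G1 has 19 edge(s); G2 has 17 edge(s).
Edge count is an isomorphism invariant (a bijection on vertices induces a bijection on edges), so differing edge counts rule out isomorphism.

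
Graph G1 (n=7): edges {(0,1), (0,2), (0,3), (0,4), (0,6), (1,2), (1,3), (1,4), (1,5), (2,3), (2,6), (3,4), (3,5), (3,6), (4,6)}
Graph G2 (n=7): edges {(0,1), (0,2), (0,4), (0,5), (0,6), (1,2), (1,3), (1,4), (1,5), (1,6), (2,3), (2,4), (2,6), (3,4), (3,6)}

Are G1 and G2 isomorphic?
Yes, isomorphic

The graphs are isomorphic.
One valid mapping φ: V(G1) → V(G2): 0→2, 1→0, 2→6, 3→1, 4→4, 5→5, 6→3

Verify φ preserves adjacency — for each edge of G1, its image is an edge of G2:
  (0,1) → (φ(0),φ(1)) = (0,2) ∈ E(G2) ✓
  (0,2) → (φ(0),φ(2)) = (2,6) ∈ E(G2) ✓
  (0,3) → (φ(0),φ(3)) = (1,2) ∈ E(G2) ✓
  (0,4) → (φ(0),φ(4)) = (2,4) ∈ E(G2) ✓
  (0,6) → (φ(0),φ(6)) = (2,3) ∈ E(G2) ✓
  (1,2) → (φ(1),φ(2)) = (0,6) ∈ E(G2) ✓
  (1,3) → (φ(1),φ(3)) = (0,1) ∈ E(G2) ✓
  (1,4) → (φ(1),φ(4)) = (0,4) ∈ E(G2) ✓
  (1,5) → (φ(1),φ(5)) = (0,5) ∈ E(G2) ✓
  (2,3) → (φ(2),φ(3)) = (1,6) ∈ E(G2) ✓
  (2,6) → (φ(2),φ(6)) = (3,6) ∈ E(G2) ✓
  (3,4) → (φ(3),φ(4)) = (1,4) ∈ E(G2) ✓
  (3,5) → (φ(3),φ(5)) = (1,5) ∈ E(G2) ✓
  (3,6) → (φ(3),φ(6)) = (1,3) ∈ E(G2) ✓
  (4,6) → (φ(4),φ(6)) = (3,4) ∈ E(G2) ✓
All 15 edges of G1 map to edges of G2, and |E(G1)| = |E(G2)| = 15, so φ is a bijection on edges as well as vertices. Hence G1 ≅ G2.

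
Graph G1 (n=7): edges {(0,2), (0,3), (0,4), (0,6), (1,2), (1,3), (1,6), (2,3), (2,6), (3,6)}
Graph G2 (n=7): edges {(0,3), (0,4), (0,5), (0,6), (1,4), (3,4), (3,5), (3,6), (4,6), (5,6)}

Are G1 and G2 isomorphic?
Yes, isomorphic

The graphs are isomorphic.
One valid mapping φ: V(G1) → V(G2): 0→4, 1→5, 2→3, 3→0, 4→1, 5→2, 6→6

Verify φ preserves adjacency — for each edge of G1, its image is an edge of G2:
  (0,2) → (φ(0),φ(2)) = (3,4) ∈ E(G2) ✓
  (0,3) → (φ(0),φ(3)) = (0,4) ∈ E(G2) ✓
  (0,4) → (φ(0),φ(4)) = (1,4) ∈ E(G2) ✓
  (0,6) → (φ(0),φ(6)) = (4,6) ∈ E(G2) ✓
  (1,2) → (φ(1),φ(2)) = (3,5) ∈ E(G2) ✓
  (1,3) → (φ(1),φ(3)) = (0,5) ∈ E(G2) ✓
  (1,6) → (φ(1),φ(6)) = (5,6) ∈ E(G2) ✓
  (2,3) → (φ(2),φ(3)) = (0,3) ∈ E(G2) ✓
  (2,6) → (φ(2),φ(6)) = (3,6) ∈ E(G2) ✓
  (3,6) → (φ(3),φ(6)) = (0,6) ∈ E(G2) ✓
All 10 edges of G1 map to edges of G2, and |E(G1)| = |E(G2)| = 10, so φ is a bijection on edges as well as vertices. Hence G1 ≅ G2.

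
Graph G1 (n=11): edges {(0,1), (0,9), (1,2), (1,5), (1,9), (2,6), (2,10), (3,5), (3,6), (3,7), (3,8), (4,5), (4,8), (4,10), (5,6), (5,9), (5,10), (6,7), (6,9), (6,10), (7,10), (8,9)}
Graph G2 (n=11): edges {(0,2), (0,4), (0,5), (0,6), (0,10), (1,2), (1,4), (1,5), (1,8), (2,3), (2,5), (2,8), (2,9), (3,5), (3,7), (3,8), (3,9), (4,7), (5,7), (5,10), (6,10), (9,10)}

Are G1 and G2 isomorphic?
Yes, isomorphic

The graphs are isomorphic.
One valid mapping φ: V(G1) → V(G2): 0→6, 1→10, 2→9, 3→1, 4→7, 5→5, 6→2, 7→8, 8→4, 9→0, 10→3

Verify φ preserves adjacency — for each edge of G1, its image is an edge of G2:
  (0,1) → (φ(0),φ(1)) = (6,10) ∈ E(G2) ✓
  (0,9) → (φ(0),φ(9)) = (0,6) ∈ E(G2) ✓
  (1,2) → (φ(1),φ(2)) = (9,10) ∈ E(G2) ✓
  (1,5) → (φ(1),φ(5)) = (5,10) ∈ E(G2) ✓
  (1,9) → (φ(1),φ(9)) = (0,10) ∈ E(G2) ✓
  (2,6) → (φ(2),φ(6)) = (2,9) ∈ E(G2) ✓
  (2,10) → (φ(2),φ(10)) = (3,9) ∈ E(G2) ✓
  (3,5) → (φ(3),φ(5)) = (1,5) ∈ E(G2) ✓
  (3,6) → (φ(3),φ(6)) = (1,2) ∈ E(G2) ✓
  (3,7) → (φ(3),φ(7)) = (1,8) ∈ E(G2) ✓
  (3,8) → (φ(3),φ(8)) = (1,4) ∈ E(G2) ✓
  (4,5) → (φ(4),φ(5)) = (5,7) ∈ E(G2) ✓
  (4,8) → (φ(4),φ(8)) = (4,7) ∈ E(G2) ✓
  (4,10) → (φ(4),φ(10)) = (3,7) ∈ E(G2) ✓
  (5,6) → (φ(5),φ(6)) = (2,5) ∈ E(G2) ✓
  (5,9) → (φ(5),φ(9)) = (0,5) ∈ E(G2) ✓
  (5,10) → (φ(5),φ(10)) = (3,5) ∈ E(G2) ✓
  (6,7) → (φ(6),φ(7)) = (2,8) ∈ E(G2) ✓
  (6,9) → (φ(6),φ(9)) = (0,2) ∈ E(G2) ✓
  (6,10) → (φ(6),φ(10)) = (2,3) ∈ E(G2) ✓
  (7,10) → (φ(7),φ(10)) = (3,8) ∈ E(G2) ✓
  (8,9) → (φ(8),φ(9)) = (0,4) ∈ E(G2) ✓
All 22 edges of G1 map to edges of G2, and |E(G1)| = |E(G2)| = 22, so φ is a bijection on edges as well as vertices. Hence G1 ≅ G2.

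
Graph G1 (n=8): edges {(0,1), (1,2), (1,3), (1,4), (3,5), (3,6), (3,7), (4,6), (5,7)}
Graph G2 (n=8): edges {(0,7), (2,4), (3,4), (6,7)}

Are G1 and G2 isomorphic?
No, not isomorphic

The graphs are NOT isomorphic.

Connected components of G1: 1 component(s) with vertex sets [[0, 1, 2, 3, 4, 5, 6, 7]], sizes [8].
Connected components of G2: 4 component(s) with vertex sets [[1], [5], [0, 6, 7], [2, 3, 4]], sizes [1, 1, 3, 3].
The number of connected components (and the multiset of component sizes) is an isomorphism invariant — an isomorphism maps each component of G1 bijectively onto a component of G2. Since G1 has 1 component(s) and G2 has 4, they cannot be isomorphic.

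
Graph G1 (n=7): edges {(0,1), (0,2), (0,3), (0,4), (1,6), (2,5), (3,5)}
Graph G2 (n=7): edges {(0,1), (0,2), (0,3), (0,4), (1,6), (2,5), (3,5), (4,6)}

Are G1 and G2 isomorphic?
No, not isomorphic

The graphs are NOT isomorphic.

Counting edges: G1 has 7 edge(s); G2 has 8 edge(s).
Edge count is an isomorphism invariant (a bijection on vertices induces a bijection on edges), so differing edge counts rule out isomorphism.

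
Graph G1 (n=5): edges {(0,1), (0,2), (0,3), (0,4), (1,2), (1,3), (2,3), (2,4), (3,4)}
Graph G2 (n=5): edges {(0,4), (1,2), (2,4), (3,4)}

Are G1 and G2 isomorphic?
No, not isomorphic

The graphs are NOT isomorphic.

Degrees in G1: deg(0)=4, deg(1)=3, deg(2)=4, deg(3)=4, deg(4)=3.
Sorted degree sequence of G1: [4, 4, 4, 3, 3].
Degrees in G2: deg(0)=1, deg(1)=1, deg(2)=2, deg(3)=1, deg(4)=3.
Sorted degree sequence of G2: [3, 2, 1, 1, 1].
The (sorted) degree sequence is an isomorphism invariant, so since G1 and G2 have different degree sequences they cannot be isomorphic.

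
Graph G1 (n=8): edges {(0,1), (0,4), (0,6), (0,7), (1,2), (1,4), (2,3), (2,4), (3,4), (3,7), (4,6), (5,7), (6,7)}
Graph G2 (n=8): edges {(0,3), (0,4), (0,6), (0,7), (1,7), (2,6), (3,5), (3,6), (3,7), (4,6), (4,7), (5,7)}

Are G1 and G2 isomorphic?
No, not isomorphic

The graphs are NOT isomorphic.

Degrees in G1: deg(0)=4, deg(1)=3, deg(2)=3, deg(3)=3, deg(4)=5, deg(5)=1, deg(6)=3, deg(7)=4.
Sorted degree sequence of G1: [5, 4, 4, 3, 3, 3, 3, 1].
Degrees in G2: deg(0)=4, deg(1)=1, deg(2)=1, deg(3)=4, deg(4)=3, deg(5)=2, deg(6)=4, deg(7)=5.
Sorted degree sequence of G2: [5, 4, 4, 4, 3, 2, 1, 1].
The (sorted) degree sequence is an isomorphism invariant, so since G1 and G2 have different degree sequences they cannot be isomorphic.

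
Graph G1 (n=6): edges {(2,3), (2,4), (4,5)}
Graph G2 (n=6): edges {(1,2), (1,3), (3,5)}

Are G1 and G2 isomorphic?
Yes, isomorphic

The graphs are isomorphic.
One valid mapping φ: V(G1) → V(G2): 0→4, 1→0, 2→3, 3→5, 4→1, 5→2

Verify φ preserves adjacency — for each edge of G1, its image is an edge of G2:
  (2,3) → (φ(2),φ(3)) = (3,5) ∈ E(G2) ✓
  (2,4) → (φ(2),φ(4)) = (1,3) ∈ E(G2) ✓
  (4,5) → (φ(4),φ(5)) = (1,2) ∈ E(G2) ✓
All 3 edges of G1 map to edges of G2, and |E(G1)| = |E(G2)| = 3, so φ is a bijection on edges as well as vertices. Hence G1 ≅ G2.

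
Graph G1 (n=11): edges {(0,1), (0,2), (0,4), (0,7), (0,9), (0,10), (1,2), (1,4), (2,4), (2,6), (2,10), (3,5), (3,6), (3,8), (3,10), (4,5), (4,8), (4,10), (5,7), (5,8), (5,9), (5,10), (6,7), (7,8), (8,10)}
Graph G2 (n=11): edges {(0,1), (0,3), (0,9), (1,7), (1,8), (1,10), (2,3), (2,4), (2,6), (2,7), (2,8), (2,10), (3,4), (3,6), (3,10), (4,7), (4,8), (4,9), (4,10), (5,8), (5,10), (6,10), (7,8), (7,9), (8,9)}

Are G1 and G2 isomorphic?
Yes, isomorphic

The graphs are isomorphic.
One valid mapping φ: V(G1) → V(G2): 0→10, 1→6, 2→3, 3→9, 4→2, 5→8, 6→0, 7→1, 8→7, 9→5, 10→4

Verify φ preserves adjacency — for each edge of G1, its image is an edge of G2:
  (0,1) → (φ(0),φ(1)) = (6,10) ∈ E(G2) ✓
  (0,2) → (φ(0),φ(2)) = (3,10) ∈ E(G2) ✓
  (0,4) → (φ(0),φ(4)) = (2,10) ∈ E(G2) ✓
  (0,7) → (φ(0),φ(7)) = (1,10) ∈ E(G2) ✓
  (0,9) → (φ(0),φ(9)) = (5,10) ∈ E(G2) ✓
  (0,10) → (φ(0),φ(10)) = (4,10) ∈ E(G2) ✓
  (1,2) → (φ(1),φ(2)) = (3,6) ∈ E(G2) ✓
  (1,4) → (φ(1),φ(4)) = (2,6) ∈ E(G2) ✓
  (2,4) → (φ(2),φ(4)) = (2,3) ∈ E(G2) ✓
  (2,6) → (φ(2),φ(6)) = (0,3) ∈ E(G2) ✓
  (2,10) → (φ(2),φ(10)) = (3,4) ∈ E(G2) ✓
  (3,5) → (φ(3),φ(5)) = (8,9) ∈ E(G2) ✓
  (3,6) → (φ(3),φ(6)) = (0,9) ∈ E(G2) ✓
  (3,8) → (φ(3),φ(8)) = (7,9) ∈ E(G2) ✓
  (3,10) → (φ(3),φ(10)) = (4,9) ∈ E(G2) ✓
  (4,5) → (φ(4),φ(5)) = (2,8) ∈ E(G2) ✓
  (4,8) → (φ(4),φ(8)) = (2,7) ∈ E(G2) ✓
  (4,10) → (φ(4),φ(10)) = (2,4) ∈ E(G2) ✓
  (5,7) → (φ(5),φ(7)) = (1,8) ∈ E(G2) ✓
  (5,8) → (φ(5),φ(8)) = (7,8) ∈ E(G2) ✓
  (5,9) → (φ(5),φ(9)) = (5,8) ∈ E(G2) ✓
  (5,10) → (φ(5),φ(10)) = (4,8) ∈ E(G2) ✓
  (6,7) → (φ(6),φ(7)) = (0,1) ∈ E(G2) ✓
  (7,8) → (φ(7),φ(8)) = (1,7) ∈ E(G2) ✓
  (8,10) → (φ(8),φ(10)) = (4,7) ∈ E(G2) ✓
All 25 edges of G1 map to edges of G2, and |E(G1)| = |E(G2)| = 25, so φ is a bijection on edges as well as vertices. Hence G1 ≅ G2.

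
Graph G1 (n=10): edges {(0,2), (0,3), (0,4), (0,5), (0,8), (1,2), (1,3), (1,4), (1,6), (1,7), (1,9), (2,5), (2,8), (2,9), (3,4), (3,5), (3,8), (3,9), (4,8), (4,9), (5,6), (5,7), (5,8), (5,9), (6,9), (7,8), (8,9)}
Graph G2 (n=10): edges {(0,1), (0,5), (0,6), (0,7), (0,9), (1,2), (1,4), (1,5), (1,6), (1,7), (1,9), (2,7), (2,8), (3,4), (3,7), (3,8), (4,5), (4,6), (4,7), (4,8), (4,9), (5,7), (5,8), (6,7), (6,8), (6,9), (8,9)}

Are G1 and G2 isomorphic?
Yes, isomorphic

The graphs are isomorphic.
One valid mapping φ: V(G1) → V(G2): 0→0, 1→8, 2→5, 3→6, 4→9, 5→7, 6→3, 7→2, 8→1, 9→4

Verify φ preserves adjacency — for each edge of G1, its image is an edge of G2:
  (0,2) → (φ(0),φ(2)) = (0,5) ∈ E(G2) ✓
  (0,3) → (φ(0),φ(3)) = (0,6) ∈ E(G2) ✓
  (0,4) → (φ(0),φ(4)) = (0,9) ∈ E(G2) ✓
  (0,5) → (φ(0),φ(5)) = (0,7) ∈ E(G2) ✓
  (0,8) → (φ(0),φ(8)) = (0,1) ∈ E(G2) ✓
  (1,2) → (φ(1),φ(2)) = (5,8) ∈ E(G2) ✓
  (1,3) → (φ(1),φ(3)) = (6,8) ∈ E(G2) ✓
  (1,4) → (φ(1),φ(4)) = (8,9) ∈ E(G2) ✓
  (1,6) → (φ(1),φ(6)) = (3,8) ∈ E(G2) ✓
  (1,7) → (φ(1),φ(7)) = (2,8) ∈ E(G2) ✓
  (1,9) → (φ(1),φ(9)) = (4,8) ∈ E(G2) ✓
  (2,5) → (φ(2),φ(5)) = (5,7) ∈ E(G2) ✓
  (2,8) → (φ(2),φ(8)) = (1,5) ∈ E(G2) ✓
  (2,9) → (φ(2),φ(9)) = (4,5) ∈ E(G2) ✓
  (3,4) → (φ(3),φ(4)) = (6,9) ∈ E(G2) ✓
  (3,5) → (φ(3),φ(5)) = (6,7) ∈ E(G2) ✓
  (3,8) → (φ(3),φ(8)) = (1,6) ∈ E(G2) ✓
  (3,9) → (φ(3),φ(9)) = (4,6) ∈ E(G2) ✓
  (4,8) → (φ(4),φ(8)) = (1,9) ∈ E(G2) ✓
  (4,9) → (φ(4),φ(9)) = (4,9) ∈ E(G2) ✓
  (5,6) → (φ(5),φ(6)) = (3,7) ∈ E(G2) ✓
  (5,7) → (φ(5),φ(7)) = (2,7) ∈ E(G2) ✓
  (5,8) → (φ(5),φ(8)) = (1,7) ∈ E(G2) ✓
  (5,9) → (φ(5),φ(9)) = (4,7) ∈ E(G2) ✓
  (6,9) → (φ(6),φ(9)) = (3,4) ∈ E(G2) ✓
  (7,8) → (φ(7),φ(8)) = (1,2) ∈ E(G2) ✓
  (8,9) → (φ(8),φ(9)) = (1,4) ∈ E(G2) ✓
All 27 edges of G1 map to edges of G2, and |E(G1)| = |E(G2)| = 27, so φ is a bijection on edges as well as vertices. Hence G1 ≅ G2.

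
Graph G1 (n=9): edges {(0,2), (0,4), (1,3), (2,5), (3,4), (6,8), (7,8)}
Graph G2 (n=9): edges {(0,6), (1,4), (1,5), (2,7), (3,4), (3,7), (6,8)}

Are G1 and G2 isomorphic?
Yes, isomorphic

The graphs are isomorphic.
One valid mapping φ: V(G1) → V(G2): 0→4, 1→2, 2→1, 3→7, 4→3, 5→5, 6→8, 7→0, 8→6

Verify φ preserves adjacency — for each edge of G1, its image is an edge of G2:
  (0,2) → (φ(0),φ(2)) = (1,4) ∈ E(G2) ✓
  (0,4) → (φ(0),φ(4)) = (3,4) ∈ E(G2) ✓
  (1,3) → (φ(1),φ(3)) = (2,7) ∈ E(G2) ✓
  (2,5) → (φ(2),φ(5)) = (1,5) ∈ E(G2) ✓
  (3,4) → (φ(3),φ(4)) = (3,7) ∈ E(G2) ✓
  (6,8) → (φ(6),φ(8)) = (6,8) ∈ E(G2) ✓
  (7,8) → (φ(7),φ(8)) = (0,6) ∈ E(G2) ✓
All 7 edges of G1 map to edges of G2, and |E(G1)| = |E(G2)| = 7, so φ is a bijection on edges as well as vertices. Hence G1 ≅ G2.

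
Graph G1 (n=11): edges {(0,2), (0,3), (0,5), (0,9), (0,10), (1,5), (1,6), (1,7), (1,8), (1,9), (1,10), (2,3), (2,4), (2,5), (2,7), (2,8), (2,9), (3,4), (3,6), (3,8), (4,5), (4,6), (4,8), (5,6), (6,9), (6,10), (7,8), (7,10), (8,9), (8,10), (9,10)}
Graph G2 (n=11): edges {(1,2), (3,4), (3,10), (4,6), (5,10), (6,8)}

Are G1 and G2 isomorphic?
No, not isomorphic

The graphs are NOT isomorphic.

Connected components of G1: 1 component(s) with vertex sets [[0, 1, 2, 3, 4, 5, 6, 7, 8, 9, 10]], sizes [11].
Connected components of G2: 5 component(s) with vertex sets [[0], [7], [9], [1, 2], [3, 4, 5, 6, 8, 10]], sizes [1, 1, 1, 2, 6].
The number of connected components (and the multiset of component sizes) is an isomorphism invariant — an isomorphism maps each component of G1 bijectively onto a component of G2. Since G1 has 1 component(s) and G2 has 5, they cannot be isomorphic.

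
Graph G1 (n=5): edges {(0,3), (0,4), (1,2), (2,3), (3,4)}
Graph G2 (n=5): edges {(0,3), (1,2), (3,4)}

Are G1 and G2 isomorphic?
No, not isomorphic

The graphs are NOT isomorphic.

Counting edges: G1 has 5 edge(s); G2 has 3 edge(s).
Edge count is an isomorphism invariant (a bijection on vertices induces a bijection on edges), so differing edge counts rule out isomorphism.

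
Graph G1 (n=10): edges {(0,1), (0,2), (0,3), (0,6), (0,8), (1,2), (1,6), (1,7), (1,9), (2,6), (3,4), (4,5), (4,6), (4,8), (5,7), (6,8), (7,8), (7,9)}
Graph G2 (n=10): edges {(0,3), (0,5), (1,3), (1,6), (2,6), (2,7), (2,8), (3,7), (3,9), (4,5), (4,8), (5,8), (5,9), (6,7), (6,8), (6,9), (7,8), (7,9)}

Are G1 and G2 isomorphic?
Yes, isomorphic

The graphs are isomorphic.
One valid mapping φ: V(G1) → V(G2): 0→6, 1→8, 2→2, 3→1, 4→3, 5→0, 6→7, 7→5, 8→9, 9→4

Verify φ preserves adjacency — for each edge of G1, its image is an edge of G2:
  (0,1) → (φ(0),φ(1)) = (6,8) ∈ E(G2) ✓
  (0,2) → (φ(0),φ(2)) = (2,6) ∈ E(G2) ✓
  (0,3) → (φ(0),φ(3)) = (1,6) ∈ E(G2) ✓
  (0,6) → (φ(0),φ(6)) = (6,7) ∈ E(G2) ✓
  (0,8) → (φ(0),φ(8)) = (6,9) ∈ E(G2) ✓
  (1,2) → (φ(1),φ(2)) = (2,8) ∈ E(G2) ✓
  (1,6) → (φ(1),φ(6)) = (7,8) ∈ E(G2) ✓
  (1,7) → (φ(1),φ(7)) = (5,8) ∈ E(G2) ✓
  (1,9) → (φ(1),φ(9)) = (4,8) ∈ E(G2) ✓
  (2,6) → (φ(2),φ(6)) = (2,7) ∈ E(G2) ✓
  (3,4) → (φ(3),φ(4)) = (1,3) ∈ E(G2) ✓
  (4,5) → (φ(4),φ(5)) = (0,3) ∈ E(G2) ✓
  (4,6) → (φ(4),φ(6)) = (3,7) ∈ E(G2) ✓
  (4,8) → (φ(4),φ(8)) = (3,9) ∈ E(G2) ✓
  (5,7) → (φ(5),φ(7)) = (0,5) ∈ E(G2) ✓
  (6,8) → (φ(6),φ(8)) = (7,9) ∈ E(G2) ✓
  (7,8) → (φ(7),φ(8)) = (5,9) ∈ E(G2) ✓
  (7,9) → (φ(7),φ(9)) = (4,5) ∈ E(G2) ✓
All 18 edges of G1 map to edges of G2, and |E(G1)| = |E(G2)| = 18, so φ is a bijection on edges as well as vertices. Hence G1 ≅ G2.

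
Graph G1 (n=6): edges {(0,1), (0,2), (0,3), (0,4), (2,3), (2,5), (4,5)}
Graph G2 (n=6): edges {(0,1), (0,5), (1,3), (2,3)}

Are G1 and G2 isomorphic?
No, not isomorphic

The graphs are NOT isomorphic.

Counting triangles (3-cliques): G1 has 1, G2 has 0.
Triangle count is an isomorphism invariant, so differing triangle counts rule out isomorphism.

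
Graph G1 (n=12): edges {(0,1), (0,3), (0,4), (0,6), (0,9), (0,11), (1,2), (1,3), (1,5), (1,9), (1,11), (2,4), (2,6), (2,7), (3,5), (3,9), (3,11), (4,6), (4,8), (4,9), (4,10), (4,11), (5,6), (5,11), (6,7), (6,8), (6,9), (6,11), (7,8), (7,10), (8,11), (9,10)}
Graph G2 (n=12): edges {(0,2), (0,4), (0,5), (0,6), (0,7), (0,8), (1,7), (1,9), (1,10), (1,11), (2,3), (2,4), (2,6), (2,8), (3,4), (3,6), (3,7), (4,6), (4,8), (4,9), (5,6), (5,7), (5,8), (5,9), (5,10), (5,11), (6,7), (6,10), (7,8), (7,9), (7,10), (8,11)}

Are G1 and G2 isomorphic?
Yes, isomorphic

The graphs are isomorphic.
One valid mapping φ: V(G1) → V(G2): 0→0, 1→4, 2→9, 3→2, 4→5, 5→3, 6→7, 7→1, 8→10, 9→8, 10→11, 11→6

Verify φ preserves adjacency — for each edge of G1, its image is an edge of G2:
  (0,1) → (φ(0),φ(1)) = (0,4) ∈ E(G2) ✓
  (0,3) → (φ(0),φ(3)) = (0,2) ∈ E(G2) ✓
  (0,4) → (φ(0),φ(4)) = (0,5) ∈ E(G2) ✓
  (0,6) → (φ(0),φ(6)) = (0,7) ∈ E(G2) ✓
  (0,9) → (φ(0),φ(9)) = (0,8) ∈ E(G2) ✓
  (0,11) → (φ(0),φ(11)) = (0,6) ∈ E(G2) ✓
  (1,2) → (φ(1),φ(2)) = (4,9) ∈ E(G2) ✓
  (1,3) → (φ(1),φ(3)) = (2,4) ∈ E(G2) ✓
  (1,5) → (φ(1),φ(5)) = (3,4) ∈ E(G2) ✓
  (1,9) → (φ(1),φ(9)) = (4,8) ∈ E(G2) ✓
  (1,11) → (φ(1),φ(11)) = (4,6) ∈ E(G2) ✓
  (2,4) → (φ(2),φ(4)) = (5,9) ∈ E(G2) ✓
  (2,6) → (φ(2),φ(6)) = (7,9) ∈ E(G2) ✓
  (2,7) → (φ(2),φ(7)) = (1,9) ∈ E(G2) ✓
  (3,5) → (φ(3),φ(5)) = (2,3) ∈ E(G2) ✓
  (3,9) → (φ(3),φ(9)) = (2,8) ∈ E(G2) ✓
  (3,11) → (φ(3),φ(11)) = (2,6) ∈ E(G2) ✓
  (4,6) → (φ(4),φ(6)) = (5,7) ∈ E(G2) ✓
  (4,8) → (φ(4),φ(8)) = (5,10) ∈ E(G2) ✓
  (4,9) → (φ(4),φ(9)) = (5,8) ∈ E(G2) ✓
  (4,10) → (φ(4),φ(10)) = (5,11) ∈ E(G2) ✓
  (4,11) → (φ(4),φ(11)) = (5,6) ∈ E(G2) ✓
  (5,6) → (φ(5),φ(6)) = (3,7) ∈ E(G2) ✓
  (5,11) → (φ(5),φ(11)) = (3,6) ∈ E(G2) ✓
  (6,7) → (φ(6),φ(7)) = (1,7) ∈ E(G2) ✓
  (6,8) → (φ(6),φ(8)) = (7,10) ∈ E(G2) ✓
  (6,9) → (φ(6),φ(9)) = (7,8) ∈ E(G2) ✓
  (6,11) → (φ(6),φ(11)) = (6,7) ∈ E(G2) ✓
  (7,8) → (φ(7),φ(8)) = (1,10) ∈ E(G2) ✓
  (7,10) → (φ(7),φ(10)) = (1,11) ∈ E(G2) ✓
  (8,11) → (φ(8),φ(11)) = (6,10) ∈ E(G2) ✓
  (9,10) → (φ(9),φ(10)) = (8,11) ∈ E(G2) ✓
All 32 edges of G1 map to edges of G2, and |E(G1)| = |E(G2)| = 32, so φ is a bijection on edges as well as vertices. Hence G1 ≅ G2.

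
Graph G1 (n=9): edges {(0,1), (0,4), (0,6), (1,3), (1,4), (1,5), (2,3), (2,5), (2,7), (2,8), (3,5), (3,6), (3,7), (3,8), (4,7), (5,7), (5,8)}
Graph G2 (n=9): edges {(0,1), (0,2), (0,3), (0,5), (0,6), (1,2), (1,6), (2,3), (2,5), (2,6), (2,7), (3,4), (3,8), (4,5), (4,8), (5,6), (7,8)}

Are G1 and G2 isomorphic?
Yes, isomorphic

The graphs are isomorphic.
One valid mapping φ: V(G1) → V(G2): 0→8, 1→3, 2→6, 3→2, 4→4, 5→0, 6→7, 7→5, 8→1

Verify φ preserves adjacency — for each edge of G1, its image is an edge of G2:
  (0,1) → (φ(0),φ(1)) = (3,8) ∈ E(G2) ✓
  (0,4) → (φ(0),φ(4)) = (4,8) ∈ E(G2) ✓
  (0,6) → (φ(0),φ(6)) = (7,8) ∈ E(G2) ✓
  (1,3) → (φ(1),φ(3)) = (2,3) ∈ E(G2) ✓
  (1,4) → (φ(1),φ(4)) = (3,4) ∈ E(G2) ✓
  (1,5) → (φ(1),φ(5)) = (0,3) ∈ E(G2) ✓
  (2,3) → (φ(2),φ(3)) = (2,6) ∈ E(G2) ✓
  (2,5) → (φ(2),φ(5)) = (0,6) ∈ E(G2) ✓
  (2,7) → (φ(2),φ(7)) = (5,6) ∈ E(G2) ✓
  (2,8) → (φ(2),φ(8)) = (1,6) ∈ E(G2) ✓
  (3,5) → (φ(3),φ(5)) = (0,2) ∈ E(G2) ✓
  (3,6) → (φ(3),φ(6)) = (2,7) ∈ E(G2) ✓
  (3,7) → (φ(3),φ(7)) = (2,5) ∈ E(G2) ✓
  (3,8) → (φ(3),φ(8)) = (1,2) ∈ E(G2) ✓
  (4,7) → (φ(4),φ(7)) = (4,5) ∈ E(G2) ✓
  (5,7) → (φ(5),φ(7)) = (0,5) ∈ E(G2) ✓
  (5,8) → (φ(5),φ(8)) = (0,1) ∈ E(G2) ✓
All 17 edges of G1 map to edges of G2, and |E(G1)| = |E(G2)| = 17, so φ is a bijection on edges as well as vertices. Hence G1 ≅ G2.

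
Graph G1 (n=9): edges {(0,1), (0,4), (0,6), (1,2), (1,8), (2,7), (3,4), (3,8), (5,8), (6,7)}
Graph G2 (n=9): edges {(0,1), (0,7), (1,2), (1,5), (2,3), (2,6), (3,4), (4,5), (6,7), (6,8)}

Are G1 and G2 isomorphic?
Yes, isomorphic

The graphs are isomorphic.
One valid mapping φ: V(G1) → V(G2): 0→1, 1→2, 2→3, 3→7, 4→0, 5→8, 6→5, 7→4, 8→6

Verify φ preserves adjacency — for each edge of G1, its image is an edge of G2:
  (0,1) → (φ(0),φ(1)) = (1,2) ∈ E(G2) ✓
  (0,4) → (φ(0),φ(4)) = (0,1) ∈ E(G2) ✓
  (0,6) → (φ(0),φ(6)) = (1,5) ∈ E(G2) ✓
  (1,2) → (φ(1),φ(2)) = (2,3) ∈ E(G2) ✓
  (1,8) → (φ(1),φ(8)) = (2,6) ∈ E(G2) ✓
  (2,7) → (φ(2),φ(7)) = (3,4) ∈ E(G2) ✓
  (3,4) → (φ(3),φ(4)) = (0,7) ∈ E(G2) ✓
  (3,8) → (φ(3),φ(8)) = (6,7) ∈ E(G2) ✓
  (5,8) → (φ(5),φ(8)) = (6,8) ∈ E(G2) ✓
  (6,7) → (φ(6),φ(7)) = (4,5) ∈ E(G2) ✓
All 10 edges of G1 map to edges of G2, and |E(G1)| = |E(G2)| = 10, so φ is a bijection on edges as well as vertices. Hence G1 ≅ G2.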